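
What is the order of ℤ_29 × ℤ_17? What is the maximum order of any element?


|ℤ_29 × ℤ_17| = 29 × 17 = 493
Max element order = lcm(29,17) = 493
Cyclic? Yes (gcd=1)

|ℤ_29×ℤ_17| = 493, max element order = 493


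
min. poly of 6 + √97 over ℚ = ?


Let α = 6 + √97. Then α - 6 = √97, so (α - 6)² = 97, giving α² - 12α - 61 = 0. Degree 2 and α ∉ ℚ, so this is the minimal polynomial.

Minimal polynomial: x² - 12x - 61


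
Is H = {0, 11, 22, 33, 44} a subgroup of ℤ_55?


Subgroup test for H = {0, 11, 22, 33, 44} in (ℤ_55, +):
(1) 0 ∈ H? Yes
(2) Closure: for all a,b ∈ H, (a+b) mod 55 ∈ H? Yes
(3) Inverses: for all a ∈ H, -a mod 55 ∈ H? Yes

Yes, H is a subgroup of ℤ_55


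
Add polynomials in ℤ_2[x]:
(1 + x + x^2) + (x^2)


Add coefficients mod 2:
x^0: 1 + 0 = 1 (mod 2)
x^1: 1 + 0 = 1 (mod 2)
x^2: 1 + 1 = 0 (mod 2)
Result: 1 + x

f + g = 1 + x


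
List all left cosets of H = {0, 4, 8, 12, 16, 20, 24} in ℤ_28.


H = {0, 4, 8, 12, 16, 20, 24}, |H| = 7
Number of cosets = |G|/|H| = 28/7 = 4
0 + H = {0, 4, 8, 12, 16, 20, 24}
1 + H = {1, 5, 9, 13, 17, 21, 25}
2 + H = {2, 6, 10, 14, 18, 22, 26}
3 + H = {3, 7, 11, 15, 19, 23, 27}

Cosets: 0+H={0,4,8,12,16,20,24}; 1+H={1,5,9,13,17,21,25}; 2+H={2,6,10,14,18,22,26}; 3+H={3,7,11,15,19,23,27}


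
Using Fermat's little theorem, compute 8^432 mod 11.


Fermat's little theorem: if p is prime and gcd(a,p)=1, then a^(p-1) ≡ 1 (mod p)
p = 11 is prime, gcd(8,11) = 1
Reduce exponent: 432 mod 10 = 2
So 8^432 ≡ 8^2 (mod 11)
8^2 mod 11 = 9

8^432 ≡ 9 (mod 11)


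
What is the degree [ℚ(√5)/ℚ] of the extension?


√5 has minimal polynomial x² - 5 (irreducible over ℚ since 5 is squarefree)

[ℚ(√5)/ℚ] = 2


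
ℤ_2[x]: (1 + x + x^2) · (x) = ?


Expand and collect like terms; reduce coefficients mod 2:
x^0: 1·0 = 0 ≡ 0 (mod 2)
x^1: 1·1 + 1·0 = 1 ≡ 1 (mod 2)
x^2: 1·1 + 1·0 = 1 ≡ 1 (mod 2)
x^3: 1·1 = 1 ≡ 1 (mod 2)
Result: x + x^2 + x^3

f · g = x + x^2 + x^3


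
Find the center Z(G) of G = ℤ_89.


Z(G) = {g ∈ G | gx = xg for all x ∈ G}
ℤ_89 is abelian, so Z(G) = G

Z(ℤ_89) = ℤ_89


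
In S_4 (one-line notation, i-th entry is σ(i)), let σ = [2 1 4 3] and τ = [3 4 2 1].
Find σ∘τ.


σ∘τ: apply τ first, then σ
1 →τ 3 →σ 4
2 →τ 4 →σ 3
3 →τ 2 →σ 1
4 →τ 1 →σ 2

σ∘τ = [4 3 1 2]


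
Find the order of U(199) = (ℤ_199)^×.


U(n) is the group of units mod n; |U(n)| = φ(n)
|U(199)| = φ(199) = 198

|U(199) = (ℤ_199)^×| = 198


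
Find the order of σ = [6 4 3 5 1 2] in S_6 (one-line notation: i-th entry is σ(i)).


Cycle decomposition: (1 6 2 4 5)
Cycle lengths: 5
Order = lcm(5) = 5

ord(σ) = 5


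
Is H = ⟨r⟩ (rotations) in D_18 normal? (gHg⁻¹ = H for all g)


H = ⟨r⟩ (rotations) in D_18
The rotation subgroup ⟨r⟩ has index 2 in D_18, so it is normal

Yes, normal subgroup


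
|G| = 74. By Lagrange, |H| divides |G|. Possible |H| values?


Lagrange's theorem: |H| divides |G|
|G| = 74
Divisors of 74: 1, 2, 37, 74

Possible subgroup orders: {1, 2, 37, 74}


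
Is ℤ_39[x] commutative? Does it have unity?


ℤ_39 has zero divisors (3·13 ≡ 0), and these lift to constant zero divisors in ℤ_39[x]; so not an integral domain
Commutative: Yes
Integral domain: No
Has unity: Yes

ℤ_39[x]: Commutative=Yes, Unity=Yes


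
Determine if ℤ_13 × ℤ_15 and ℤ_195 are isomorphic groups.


Comparing ℤ_13 × ℤ_15 and ℤ_195:
gcd(13,15) = 1, so ℤ_13 × ℤ_15 ≅ ℤ_195 (CRT)

Yes, ℤ_13 × ℤ_15 ≅ ℤ_195


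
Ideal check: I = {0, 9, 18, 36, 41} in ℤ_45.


Check ideal conditions for I = {0, 9, 18, 36, 41} in ℤ_45:
(1) I is an additive subgroup? No
(2) For r ∈ ℤ_45 and a ∈ I: r·a ∈ I? No  [counterexample: r=2, a=36, r·a mod 45 = 27 ∉ I]

No, I is not an ideal of ℤ_45


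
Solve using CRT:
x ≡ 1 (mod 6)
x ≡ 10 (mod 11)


m₁ = 6, m₂ = 11, gcd = 1, so CRT applies. M = m₁·m₂ = 66
Let M₁ = M/m₁ = 11, M₂ = M/m₂ = 6
Find y₁ ≡ M₁⁻¹ (mod m₁): 11⁻¹ ≡ 5 (mod 6)
Find y₂ ≡ M₂⁻¹ (mod m₂): 6⁻¹ ≡ 2 (mod 11)
x = a₁·M₁·y₁ + a₂·M₂·y₂ = 1·11·5 + 10·6·2 = 175
Reduce mod 66: x ≡ 43
Check: 43 mod 6 = 1 ✓, 43 mod 11 = 10 ✓

x ≡ 43 (mod 66)


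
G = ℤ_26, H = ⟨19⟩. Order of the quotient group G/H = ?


|⟨19⟩| = n / gcd(19, 26) = 26 / 1 = 26
H is normal (ℤ_26 is abelian).
|G/H| = |G| / |H| = 26 / 26 = 1

|G/H| = 1


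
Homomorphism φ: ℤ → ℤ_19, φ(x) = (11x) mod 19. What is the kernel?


Kernel = preimage of identity
ker(φ) = {x ∈ ℤ : 11x ≡ 0 (mod 19)}. gcd(11,19) = 1, so 11x ≡ 0 (mod 19) ⟺ x ≡ 0 (mod 19/1 = 19). Hence ker(φ) = 19ℤ

ker(φ) = 19ℤ


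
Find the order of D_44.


|D_n| = 2n (n rotations and n reflections)
|D_44| = 2×44 = 88

|D_44| = 88


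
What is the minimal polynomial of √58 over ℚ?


√58 satisfies x² - 58 = 0, irreducible over ℚ since 58 is squarefree

Minimal polynomial: x² - 58


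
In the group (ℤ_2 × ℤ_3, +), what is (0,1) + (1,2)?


Operation: componentwise addition mod (2, 3)
(0,1) + (1,2) = ((a₁+b₁) mod 2, (a₂+b₂) mod 3) with a = (0,1), b = (1,2)

(0,1) + (1,2) = (1,0)


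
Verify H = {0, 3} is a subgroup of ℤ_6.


Subgroup test for H = {0, 3} in (ℤ_6, +):
(1) 0 ∈ H? Yes
(2) Closure: for all a,b ∈ H, (a+b) mod 6 ∈ H? Yes
(3) Inverses: for all a ∈ H, -a mod 6 ∈ H? Yes

Yes, H is a subgroup of ℤ_6


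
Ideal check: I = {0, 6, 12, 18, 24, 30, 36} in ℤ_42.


Check ideal conditions for I = {0, 6, 12, 18, 24, 30, 36} in ℤ_42:
(1) I is an additive subgroup? Yes
(2) For r ∈ ℤ_42 and a ∈ I: r·a ∈ I? Yes

Yes, I is an ideal of ℤ_42


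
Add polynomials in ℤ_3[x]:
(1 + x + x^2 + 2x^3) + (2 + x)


Add coefficients mod 3:
x^0: 1 + 2 = 0 (mod 3)
x^1: 1 + 1 = 2 (mod 3)
x^2: 1 + 0 = 1 (mod 3)
x^3: 2 + 0 = 2 (mod 3)
Result: 2x + x^2 + 2x^3

f + g = 2x + x^2 + 2x^3


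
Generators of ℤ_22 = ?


g generates ℤ_n iff gcd(g,n) = 1
Prime factors of 22: 2, 11
Generators are g ∈ {1,...,21} not divisible by any of these primes.
Generators: {1, 3, 5, 7, 9, 13, 15, 17, 19, 21}
Number of generators = φ(22) = 10

Generators of ℤ_22 = {1, 3, 5, 7, 9, 13, 15, 17, 19, 21}


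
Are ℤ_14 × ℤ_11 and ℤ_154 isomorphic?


Comparing ℤ_14 × ℤ_11 and ℤ_154:
gcd(14,11) = 1, so ℤ_14 × ℤ_11 ≅ ℤ_154 (CRT)

Yes, ℤ_14 × ℤ_11 ≅ ℤ_154


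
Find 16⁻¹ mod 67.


Use the extended Euclidean algorithm to write 1 = 16·s + 67·t; then s mod 67 is the inverse.
Euclidean algorithm:
  16 = 0·67 + 16
  67 = 4·16 + 3
  16 = 5·3 + 1
  3 = 3·1 + 0
gcd(16,67) = 1
Back-substitution gives: 16·(21) + 67·(-5) = 1
So 16⁻¹ ≡ 21 ≡ 21 (mod 67)
Check: 16 × 21 = 336 ≡ 1 (mod 67) ✓

16⁻¹ ≡ 21 (mod 67)


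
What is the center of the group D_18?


Z(G) = {g ∈ G | gx = xg for all x ∈ G}
For even n, Z(D_n) = {e, r^(n/2)}: the 180° rotation r^9 commutes with every reflection and rotation

Z(D_18) = {e, r^9}


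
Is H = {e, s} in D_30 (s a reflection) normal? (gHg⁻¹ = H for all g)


H = {e, s} in D_30 (s a reflection)
r·s·r⁻¹ = sr⁻² ≠ s for n ≥ 3, so {e, s} is not closed under conjugation

No, not a normal subgroup


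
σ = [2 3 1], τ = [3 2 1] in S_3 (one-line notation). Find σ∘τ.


σ∘τ: apply τ first, then σ
1 →τ 3 →σ 1
2 →τ 2 →σ 3
3 →τ 1 →σ 2

σ∘τ = [1 3 2]


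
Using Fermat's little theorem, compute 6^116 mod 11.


Fermat's little theorem: if p is prime and gcd(a,p)=1, then a^(p-1) ≡ 1 (mod p)
p = 11 is prime, gcd(6,11) = 1
Reduce exponent: 116 mod 10 = 6
So 6^116 ≡ 6^6 (mod 11)
6^6 mod 11 = 5

6^116 ≡ 5 (mod 11)


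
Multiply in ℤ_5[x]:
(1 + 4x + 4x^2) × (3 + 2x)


Expand and collect like terms; reduce coefficients mod 5:
x^0: 1·3 = 3 ≡ 3 (mod 5)
x^1: 1·2 + 4·3 = 14 ≡ 4 (mod 5)
x^2: 4·2 + 4·3 = 20 ≡ 0 (mod 5)
x^3: 4·2 = 8 ≡ 3 (mod 5)
Result: 3 + 4x + 3x^3

f · g = 3 + 4x + 3x^3


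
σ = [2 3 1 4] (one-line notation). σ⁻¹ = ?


To find σ⁻¹, swap domain and range:
σ(1) = 2 → σ⁻¹(2) = 1
σ(2) = 3 → σ⁻¹(3) = 2
σ(3) = 1 → σ⁻¹(1) = 3
σ(4) = 4 → σ⁻¹(4) = 4

σ⁻¹ = [3 1 2 4]


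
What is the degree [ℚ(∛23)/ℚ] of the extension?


∛23 has minimal polynomial x³ - 23 (irreducible over ℚ since 23 is not a perfect cube)

[ℚ(∛23)/ℚ] = 3


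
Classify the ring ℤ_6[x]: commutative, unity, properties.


ℤ_6 has zero divisors (2·3 ≡ 0), and these lift to constant zero divisors in ℤ_6[x]; so not an integral domain
Commutative: Yes
Integral domain: No
Has unity: Yes

ℤ_6[x]: Commutative=Yes, Unity=Yes


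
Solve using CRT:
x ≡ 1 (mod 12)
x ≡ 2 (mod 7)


m₁ = 12, m₂ = 7, gcd = 1, so CRT applies. M = m₁·m₂ = 84
Let M₁ = M/m₁ = 7, M₂ = M/m₂ = 12
Find y₁ ≡ M₁⁻¹ (mod m₁): 7⁻¹ ≡ 7 (mod 12)
Find y₂ ≡ M₂⁻¹ (mod m₂): 12⁻¹ ≡ 3 (mod 7)
x = a₁·M₁·y₁ + a₂·M₂·y₂ = 1·7·7 + 2·12·3 = 121
Reduce mod 84: x ≡ 37
Check: 37 mod 12 = 1 ✓, 37 mod 7 = 2 ✓

x ≡ 37 (mod 84)


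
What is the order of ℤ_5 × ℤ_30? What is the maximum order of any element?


|ℤ_5 × ℤ_30| = 5 × 30 = 150
Max element order = lcm(5,30) = 30
Cyclic? No (gcd=5)

|ℤ_5×ℤ_30| = 150, max element order = 30


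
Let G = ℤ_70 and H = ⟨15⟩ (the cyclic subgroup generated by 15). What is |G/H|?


|⟨15⟩| = n / gcd(15, 70) = 70 / 5 = 14
H is normal (ℤ_70 is abelian).
|G/H| = |G| / |H| = 70 / 14 = 5

|G/H| = 5


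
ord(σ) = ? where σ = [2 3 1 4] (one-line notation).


Cycle decomposition: (1 2 3)
Cycle lengths: 3
Order = lcm(3) = 3

ord(σ) = 3


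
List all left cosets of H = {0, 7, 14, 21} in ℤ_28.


H = {0, 7, 14, 21}, |H| = 4
Number of cosets = |G|/|H| = 28/4 = 7
0 + H = {0, 7, 14, 21}
1 + H = {1, 8, 15, 22}
2 + H = {2, 9, 16, 23}
3 + H = {3, 10, 17, 24}
4 + H = {4, 11, 18, 25}
5 + H = {5, 12, 19, 26}
6 + H = {6, 13, 20, 27}

Cosets: 0+H={0,7,14,21}; 1+H={1,8,15,22}; 2+H={2,9,16,23}; 3+H={3,10,17,24}; 4+H={4,11,18,25}; 5+H={5,12,19,26}; 6+H={6,13,20,27}


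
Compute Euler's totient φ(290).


Factor n: 290 = 2 × 5 × 29
φ(n) = n · ∏(1 - 1/p) over distinct primes p | n
φ(290) = 290 · (1 - 1/2) · (1 - 1/5) · (1 - 1/29) = 112

φ(290) = 112


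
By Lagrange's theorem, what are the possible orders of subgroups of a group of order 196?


Lagrange's theorem: |H| divides |G|
|G| = 196
Divisors of 196: 1, 2, 4, 7, 14, 28, 49, 98, 196

Possible subgroup orders: {1, 2, 4, 7, 14, 28, 49, 98, 196}


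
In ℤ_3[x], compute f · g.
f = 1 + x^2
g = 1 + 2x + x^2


Expand and collect like terms; reduce coefficients mod 3:
x^0: 1·1 = 1 ≡ 1 (mod 3)
x^1: 1·2 + 0·1 = 2 ≡ 2 (mod 3)
x^2: 1·1 + 0·2 + 1·1 = 2 ≡ 2 (mod 3)
x^3: 0·1 + 1·2 = 2 ≡ 2 (mod 3)
x^4: 1·1 = 1 ≡ 1 (mod 3)
Result: 1 + 2x + 2x^2 + 2x^3 + x^4

f · g = 1 + 2x + 2x^2 + 2x^3 + x^4


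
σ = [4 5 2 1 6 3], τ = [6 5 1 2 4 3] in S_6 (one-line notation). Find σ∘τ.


σ∘τ: apply τ first, then σ
1 →τ 6 →σ 3
2 →τ 5 →σ 6
3 →τ 1 →σ 4
4 →τ 2 →σ 5
5 →τ 4 →σ 1
6 →τ 3 →σ 2

σ∘τ = [3 6 4 5 1 2]


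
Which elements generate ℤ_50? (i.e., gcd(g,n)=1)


g generates ℤ_n iff gcd(g,n) = 1
Prime factors of 50: 2, 5
Generators are g ∈ {1,...,49} not divisible by any of these primes.
Generators: {1, 3, 7, 9, 11, 13, 17, 19, 21, 23, 27, 29, 31, 33, 37, 39, 41, 43, 47, 49}
Number of generators = φ(50) = 20

Generators of ℤ_50 = {1, 3, 7, 9, 11, 13, 17, 19, 21, 23, 27, 29, 31, 33, 37, 39, 41, 43, 47, 49}


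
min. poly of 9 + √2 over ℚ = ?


Let α = 9 + √2. Then α - 9 = √2, so (α - 9)² = 2, giving α² - 18α + 79 = 0. Degree 2 and α ∉ ℚ, so this is the minimal polynomial.

Minimal polynomial: x² - 18x + 79


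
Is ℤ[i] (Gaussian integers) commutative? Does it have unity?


ℤ[i] is a commutative integral domain with unity 1 (in fact a Euclidean domain)
Commutative: Yes
Integral domain: Yes
Has unity: Yes

ℤ[i] (Gaussian integers): Commutative=Yes, Unity=Yes


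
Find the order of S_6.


|S_n| = n! (number of permutations of n symbols)
|S_6| = 6! = 720

|S_6| = 720


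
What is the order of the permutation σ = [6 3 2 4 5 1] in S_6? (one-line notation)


Cycle decomposition: (1 6) (2 3)
Cycle lengths: 2, 2
Order = lcm(2, 2) = 2

ord(σ) = 2


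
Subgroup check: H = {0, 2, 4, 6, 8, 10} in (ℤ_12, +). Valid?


Subgroup test for H = {0, 2, 4, 6, 8, 10} in (ℤ_12, +):
(1) 0 ∈ H? Yes
(2) Closure: for all a,b ∈ H, (a+b) mod 12 ∈ H? Yes
(3) Inverses: for all a ∈ H, -a mod 12 ∈ H? Yes

Yes, H is a subgroup of ℤ_12


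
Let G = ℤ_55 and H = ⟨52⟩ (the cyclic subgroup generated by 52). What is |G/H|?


|⟨52⟩| = n / gcd(52, 55) = 55 / 1 = 55
H is normal (ℤ_55 is abelian).
|G/H| = |G| / |H| = 55 / 55 = 1

|G/H| = 1


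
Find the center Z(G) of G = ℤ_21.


Z(G) = {g ∈ G | gx = xg for all x ∈ G}
ℤ_21 is abelian, so Z(G) = G

Z(ℤ_21) = ℤ_21


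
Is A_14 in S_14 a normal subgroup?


H = A_14 in S_14
A_14 has index 2 in S_14, and every subgroup of index 2 is normal

Yes, normal subgroup


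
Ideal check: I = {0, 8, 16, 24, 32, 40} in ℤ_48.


Check ideal conditions for I = {0, 8, 16, 24, 32, 40} in ℤ_48:
(1) I is an additive subgroup? Yes
(2) For r ∈ ℤ_48 and a ∈ I: r·a ∈ I? Yes

Yes, I is an ideal of ℤ_48


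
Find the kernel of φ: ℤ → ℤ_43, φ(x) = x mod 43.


Kernel = preimage of identity
ker(φ) = {x ∈ ℤ : x ≡ 0 (mod 43)} = 43ℤ = {0, ±43, ±86, ...}

ker(φ) = 43ℤ


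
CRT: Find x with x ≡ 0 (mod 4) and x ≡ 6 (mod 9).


m₁ = 4, m₂ = 9, gcd = 1, so CRT applies. M = m₁·m₂ = 36
Let M₁ = M/m₁ = 9, M₂ = M/m₂ = 4
Find y₁ ≡ M₁⁻¹ (mod m₁): 9⁻¹ ≡ 1 (mod 4)
Find y₂ ≡ M₂⁻¹ (mod m₂): 4⁻¹ ≡ 7 (mod 9)
x = a₁·M₁·y₁ + a₂·M₂·y₂ = 0·9·1 + 6·4·7 = 168
Reduce mod 36: x ≡ 24
Check: 24 mod 4 = 0 ✓, 24 mod 9 = 6 ✓

x ≡ 24 (mod 36)


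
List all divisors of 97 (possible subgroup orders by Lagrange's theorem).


Lagrange's theorem: |H| divides |G|
|G| = 97
Divisors of 97: 1, 97

Possible subgroup orders: {1, 97}


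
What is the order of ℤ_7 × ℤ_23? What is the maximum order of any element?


|ℤ_7 × ℤ_23| = 7 × 23 = 161
Max element order = lcm(7,23) = 161
Cyclic? Yes (gcd=1)

|ℤ_7×ℤ_23| = 161, max element order = 161


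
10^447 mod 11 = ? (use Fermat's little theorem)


Fermat's little theorem: if p is prime and gcd(a,p)=1, then a^(p-1) ≡ 1 (mod p)
p = 11 is prime, gcd(10,11) = 1
Reduce exponent: 447 mod 10 = 7
So 10^447 ≡ 10^7 (mod 11)
10^7 mod 11 = 10

10^447 ≡ 10 (mod 11)


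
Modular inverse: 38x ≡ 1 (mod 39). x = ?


Use the extended Euclidean algorithm to write 1 = 38·s + 39·t; then s mod 39 is the inverse.
Euclidean algorithm:
  38 = 0·39 + 38
  39 = 1·38 + 1
  38 = 38·1 + 0
gcd(38,39) = 1
Back-substitution gives: 38·(-1) + 39·(1) = 1
So 38⁻¹ ≡ -1 ≡ 38 (mod 39)
Check: 38 × 38 = 1444 ≡ 1 (mod 39) ✓

38⁻¹ ≡ 38 (mod 39)


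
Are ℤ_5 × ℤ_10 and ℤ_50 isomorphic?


Comparing ℤ_5 × ℤ_10 and ℤ_50:
gcd(5,10) = 5 ≠ 1. Max element order in ℤ_5×ℤ_10 is lcm(5,10) = 10 < 50, so it has no element of order 50

No, ℤ_5 × ℤ_10 ≇ ℤ_50


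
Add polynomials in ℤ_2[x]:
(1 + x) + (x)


Add coefficients mod 2:
x^0: 1 + 0 = 1 (mod 2)
x^1: 1 + 1 = 0 (mod 2)
Result: 1

f + g = 1


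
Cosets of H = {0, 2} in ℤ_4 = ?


H = {0, 2}, |H| = 2
Number of cosets = |G|/|H| = 4/2 = 2
0 + H = {0, 2}
1 + H = {1, 3}

Cosets: 0+H={0,2}; 1+H={1,3}


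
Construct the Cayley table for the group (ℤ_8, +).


Elements: {0, 1, 2, 3, 4, 5, 6, 7}
Operation: addition mod 8
Entry (a, b) = (a + b) mod 8

Cayley table:
  | 0 | 1 | 2 | 3 | 4 | 5 | 6 | 7
0 | 0 | 1 | 2 | 3 | 4 | 5 | 6 | 7
1 | 1 | 2 | 3 | 4 | 5 | 6 | 7 | 0
2 | 2 | 3 | 4 | 5 | 6 | 7 | 0 | 1
3 | 3 | 4 | 5 | 6 | 7 | 0 | 1 | 2
4 | 4 | 5 | 6 | 7 | 0 | 1 | 2 | 3
5 | 5 | 6 | 7 | 0 | 1 | 2 | 3 | 4
6 | 6 | 7 | 0 | 1 | 2 | 3 | 4 | 5
7 | 7 | 0 | 1 | 2 | 3 | 4 | 5 | 6


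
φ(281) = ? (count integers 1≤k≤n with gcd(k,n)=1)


Factor n: 281 = 281
φ(n) = n · ∏(1 - 1/p) over distinct primes p | n
φ(281) = 281 · (1 - 1/281) = 280

φ(281) = 280


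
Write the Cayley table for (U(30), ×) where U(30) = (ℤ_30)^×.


Elements: {1, 7, 11, 13, 17, 19, 23, 29}
Operation: multiplication mod 30
Entry (a, b) = (a × b) mod 30

Cayley table:
   |  1 |  7 | 11 | 13 | 17 | 19 | 23 | 29
 1 |  1 |  7 | 11 | 13 | 17 | 19 | 23 | 29
 7 |  7 | 19 | 17 |  1 | 29 | 13 | 11 | 23
11 | 11 | 17 |  1 | 23 |  7 | 29 | 13 | 19
13 | 13 |  1 | 23 | 19 | 11 |  7 | 29 | 17
17 | 17 | 29 |  7 | 11 | 19 | 23 |  1 | 13
19 | 19 | 13 | 29 |  7 | 23 |  1 | 17 | 11
23 | 23 | 11 | 13 | 29 |  1 | 17 | 19 |  7
29 | 29 | 23 | 19 | 17 | 13 | 11 |  7 |  1


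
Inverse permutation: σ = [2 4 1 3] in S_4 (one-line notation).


To find σ⁻¹, swap domain and range:
σ(1) = 2 → σ⁻¹(2) = 1
σ(2) = 4 → σ⁻¹(4) = 2
σ(3) = 1 → σ⁻¹(1) = 3
σ(4) = 3 → σ⁻¹(3) = 4

σ⁻¹ = [3 1 4 2]


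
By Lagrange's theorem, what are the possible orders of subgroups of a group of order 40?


Lagrange's theorem: |H| divides |G|
|G| = 40
Divisors of 40: 1, 2, 4, 5, 8, 10, 20, 40

Possible subgroup orders: {1, 2, 4, 5, 8, 10, 20, 40}


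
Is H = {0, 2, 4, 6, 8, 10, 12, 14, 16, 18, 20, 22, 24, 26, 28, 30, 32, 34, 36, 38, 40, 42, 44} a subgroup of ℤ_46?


Subgroup test for H = {0, 2, 4, 6, 8, 10, 12, 14, 16, 18, 20, 22, 24, 26, 28, 30, 32, 34, 36, 38, 40, 42, 44} in (ℤ_46, +):
(1) 0 ∈ H? Yes
(2) Closure: for all a,b ∈ H, (a+b) mod 46 ∈ H? Yes
(3) Inverses: for all a ∈ H, -a mod 46 ∈ H? Yes

Yes, H is a subgroup of ℤ_46


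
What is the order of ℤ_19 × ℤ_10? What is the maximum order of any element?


|ℤ_19 × ℤ_10| = 19 × 10 = 190
Max element order = lcm(19,10) = 190
Cyclic? Yes (gcd=1)

|ℤ_19×ℤ_10| = 190, max element order = 190


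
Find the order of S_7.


|S_n| = n! (number of permutations of n symbols)
|S_7| = 7! = 5040

|S_7| = 5040


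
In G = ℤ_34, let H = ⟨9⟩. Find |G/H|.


|⟨9⟩| = n / gcd(9, 34) = 34 / 1 = 34
H is normal (ℤ_34 is abelian).
|G/H| = |G| / |H| = 34 / 34 = 1

|G/H| = 1


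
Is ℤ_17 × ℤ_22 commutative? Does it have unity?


Direct product ring; commutative with unity (1,1); but (1,0)·(0,1) = (0,0) gives zero divisors, so not an integral domain
Commutative: Yes
Integral domain: No
Has unity: Yes

ℤ_17 × ℤ_22: Commutative=Yes, Unity=Yes


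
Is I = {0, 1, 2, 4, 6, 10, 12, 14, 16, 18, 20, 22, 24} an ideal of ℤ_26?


Check ideal conditions for I = {0, 1, 2, 4, 6, 10, 12, 14, 16, 18, 20, 22, 24} in ℤ_26:
(1) I is an additive subgroup? No
(2) For r ∈ ℤ_26 and a ∈ I: r·a ∈ I? No  [counterexample: r=2, a=4, r·a mod 26 = 8 ∉ I]

No, I is not an ideal of ℤ_26


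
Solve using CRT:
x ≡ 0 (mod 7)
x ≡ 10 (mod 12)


m₁ = 7, m₂ = 12, gcd = 1, so CRT applies. M = m₁·m₂ = 84
Let M₁ = M/m₁ = 12, M₂ = M/m₂ = 7
Find y₁ ≡ M₁⁻¹ (mod m₁): 12⁻¹ ≡ 3 (mod 7)
Find y₂ ≡ M₂⁻¹ (mod m₂): 7⁻¹ ≡ 7 (mod 12)
x = a₁·M₁·y₁ + a₂·M₂·y₂ = 0·12·3 + 10·7·7 = 490
Reduce mod 84: x ≡ 70
Check: 70 mod 7 = 0 ✓, 70 mod 12 = 10 ✓

x ≡ 70 (mod 84)


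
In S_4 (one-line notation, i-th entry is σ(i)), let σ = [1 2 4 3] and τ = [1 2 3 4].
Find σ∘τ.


σ∘τ: apply τ first, then σ
1 →τ 1 →σ 1
2 →τ 2 →σ 2
3 →τ 3 →σ 4
4 →τ 4 →σ 3

σ∘τ = [1 2 4 3]


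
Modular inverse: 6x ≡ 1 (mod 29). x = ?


Use the extended Euclidean algorithm to write 1 = 6·s + 29·t; then s mod 29 is the inverse.
Euclidean algorithm:
  6 = 0·29 + 6
  29 = 4·6 + 5
  6 = 1·5 + 1
  5 = 5·1 + 0
gcd(6,29) = 1
Back-substitution gives: 6·(5) + 29·(-1) = 1
So 6⁻¹ ≡ 5 ≡ 5 (mod 29)
Check: 6 × 5 = 30 ≡ 1 (mod 29) ✓

6⁻¹ ≡ 5 (mod 29)


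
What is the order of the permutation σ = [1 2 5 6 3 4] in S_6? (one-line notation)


Cycle decomposition: (3 5) (4 6)
Cycle lengths: 2, 2
Order = lcm(2, 2) = 2

ord(σ) = 2


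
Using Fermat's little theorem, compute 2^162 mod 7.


Fermat's little theorem: if p is prime and gcd(a,p)=1, then a^(p-1) ≡ 1 (mod p)
p = 7 is prime, gcd(2,7) = 1
Reduce exponent: 162 mod 6 = 0
So 2^162 ≡ 2^0 (mod 7)
2^0 = 1

2^162 ≡ 1 (mod 7)


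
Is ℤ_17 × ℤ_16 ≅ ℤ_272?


Comparing ℤ_17 × ℤ_16 and ℤ_272:
gcd(17,16) = 1, so ℤ_17 × ℤ_16 ≅ ℤ_272 (CRT)

Yes, ℤ_17 × ℤ_16 ≅ ℤ_272


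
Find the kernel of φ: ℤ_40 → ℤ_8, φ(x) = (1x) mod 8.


Kernel = preimage of identity
ker(φ) = {x ∈ ℤ_40 : 1x ≡ 0 (mod 8)}. Since 8 | 40, φ is well-defined. The kernel is the cyclic subgroup ⟨8⟩ of ℤ_40 (order 5), i.e. {0, 8, 16, 24, 32}

ker(φ) = {0, 8, 16, 24, 32}


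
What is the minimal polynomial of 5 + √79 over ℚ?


Let α = 5 + √79. Then α - 5 = √79, so (α - 5)² = 79, giving α² - 10α - 54 = 0. Degree 2 and α ∉ ℚ, so this is the minimal polynomial.

Minimal polynomial: x² - 10x - 54


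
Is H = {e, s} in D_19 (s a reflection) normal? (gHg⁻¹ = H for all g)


H = {e, s} in D_19 (s a reflection)
r·s·r⁻¹ = sr⁻² ≠ s for n ≥ 3, so {e, s} is not closed under conjugation

No, not a normal subgroup


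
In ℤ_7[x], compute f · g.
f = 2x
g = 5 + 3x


Expand and collect like terms; reduce coefficients mod 7:
x^0: 0·5 = 0 ≡ 0 (mod 7)
x^1: 0·3 + 2·5 = 10 ≡ 3 (mod 7)
x^2: 2·3 = 6 ≡ 6 (mod 7)
Result: 3x + 6x^2

f · g = 3x + 6x^2


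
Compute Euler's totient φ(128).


Factor n: 128 = 2^7
φ(n) = n · ∏(1 - 1/p) over distinct primes p | n
φ(128) = 128 · (1 - 1/2) = 64

φ(128) = 64


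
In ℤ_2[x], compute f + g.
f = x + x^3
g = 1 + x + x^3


Add coefficients mod 2:
x^0: 0 + 1 = 1 (mod 2)
x^1: 1 + 1 = 0 (mod 2)
x^2: 0 + 0 = 0 (mod 2)
x^3: 1 + 1 = 0 (mod 2)
Result: 1

f + g = 1


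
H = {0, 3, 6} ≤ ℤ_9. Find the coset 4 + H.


4 + H = {4 + h (mod 9) : h ∈ H}
4+0=4, 4+3=7, 4+6=1
4 + H = {1, 4, 7} = 1 + H

4 + H = {1, 4, 7}


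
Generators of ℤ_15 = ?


g generates ℤ_n iff gcd(g,n) = 1
Checking each g ∈ {1,...,14}:
gcd(1,15) = 1
gcd(2,15) = 1
gcd(3,15) = 3
gcd(4,15) = 1
gcd(5,15) = 5
gcd(6,15) = 3
gcd(7,15) = 1
gcd(8,15) = 1
gcd(9,15) = 3
gcd(10,15) = 5
gcd(11,15) = 1
gcd(12,15) = 3
gcd(13,15) = 1
gcd(14,15) = 1
Generators: {1, 2, 4, 7, 8, 11, 13, 14}
Number of generators = φ(15) = 8

Generators of ℤ_15 = {1, 2, 4, 7, 8, 11, 13, 14}


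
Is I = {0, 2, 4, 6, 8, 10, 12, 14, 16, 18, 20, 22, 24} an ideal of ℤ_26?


Check ideal conditions for I = {0, 2, 4, 6, 8, 10, 12, 14, 16, 18, 20, 22, 24} in ℤ_26:
(1) I is an additive subgroup? Yes
(2) For r ∈ ℤ_26 and a ∈ I: r·a ∈ I? Yes

Yes, I is an ideal of ℤ_26


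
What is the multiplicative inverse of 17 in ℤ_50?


Use the extended Euclidean algorithm to write 1 = 17·s + 50·t; then s mod 50 is the inverse.
Euclidean algorithm:
  17 = 0·50 + 17
  50 = 2·17 + 16
  17 = 1·16 + 1
  16 = 16·1 + 0
gcd(17,50) = 1
Back-substitution gives: 17·(3) + 50·(-1) = 1
So 17⁻¹ ≡ 3 ≡ 3 (mod 50)
Check: 17 × 3 = 51 ≡ 1 (mod 50) ✓

17⁻¹ ≡ 3 (mod 50)


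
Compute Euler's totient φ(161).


Factor n: 161 = 7 × 23
φ(n) = n · ∏(1 - 1/p) over distinct primes p | n
φ(161) = 161 · (1 - 1/7) · (1 - 1/23) = 132

φ(161) = 132


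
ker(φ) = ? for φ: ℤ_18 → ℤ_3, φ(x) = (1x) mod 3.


Kernel = preimage of identity
ker(φ) = {x ∈ ℤ_18 : 1x ≡ 0 (mod 3)}. Since 3 | 18, φ is well-defined. The kernel is the cyclic subgroup ⟨3⟩ of ℤ_18 (order 6), i.e. {0, 3, 6, 9, 12, 15}

ker(φ) = {0, 3, 6, 9, 12, 15}


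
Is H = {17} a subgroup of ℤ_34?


Subgroup test for H = {17} in (ℤ_34, +):
(1) 0 ∈ H? No
(2) Closure: for all a,b ∈ H, (a+b) mod 34 ∈ H? No  [counterexample: 17 + 17 = 0 ∉ H]
(3) Inverses: for all a ∈ H, -a mod 34 ∈ H? Yes

No, H is not a subgroup of ℤ_34


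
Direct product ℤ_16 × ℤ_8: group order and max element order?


|ℤ_16 × ℤ_8| = 16 × 8 = 128
Max element order = lcm(16,8) = 16
Cyclic? No (gcd=8)

|ℤ_16×ℤ_8| = 128, max element order = 16


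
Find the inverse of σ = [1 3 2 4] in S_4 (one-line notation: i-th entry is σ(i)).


To find σ⁻¹, swap domain and range:
σ(1) = 1 → σ⁻¹(1) = 1
σ(2) = 3 → σ⁻¹(3) = 2
σ(3) = 2 → σ⁻¹(2) = 3
σ(4) = 4 → σ⁻¹(4) = 4

σ⁻¹ = [1 3 2 4]


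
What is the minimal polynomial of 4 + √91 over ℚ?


Let α = 4 + √91. Then α - 4 = √91, so (α - 4)² = 91, giving α² - 8α - 75 = 0. Degree 2 and α ∉ ℚ, so this is the minimal polynomial.

Minimal polynomial: x² - 8x - 75


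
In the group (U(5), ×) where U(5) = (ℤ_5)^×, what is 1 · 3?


Operation: multiplication mod 5
1 · 3 = (a × b) mod 5 with a = 1, b = 3

1 · 3 = 3


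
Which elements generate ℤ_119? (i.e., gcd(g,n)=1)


g generates ℤ_n iff gcd(g,n) = 1
Prime factors of 119: 7, 17
Generators are g ∈ {1,...,118} not divisible by any of these primes.
Generators: {1, 2, 3, 4, 5, 6, 8, 9, 10, 11, 12, 13, 15, 16, 18, 19, 20, 22, 23, 24, 25, 26, 27, 29, 30, 31, 32, 33, 36, 37, 38, 39, 40, 41, 43, 44, 45, 46, 47, 48, 50, 52, 53, 54, 55, 57, 58, 59, 60, 61, 62, 64, 65, 66, 67, 69, 71, 72, 73, 74, 75, 76, 78, 79, 80, 81, 82, 83, 86, 87, 88, 89, 90, 92, 93, 94, 95, 96, 97, 99, 100, 101, 103, 104, 106, 107, 108, 109, 110, 111, 113, 114, 115, 116, 117, 118}
Number of generators = φ(119) = 96

Generators of ℤ_119 = {1, 2, 3, 4, 5, 6, 8, 9, 10, 11, 12, 13, 15, 16, 18, 19, 20, 22, 23, 24, 25, 26, 27, 29, 30, 31, 32, 33, 36, 37, 38, 39, 40, 41, 43, 44, 45, 46, 47, 48, 50, 52, 53, 54, 55, 57, 58, 59, 60, 61, 62, 64, 65, 66, 67, 69, 71, 72, 73, 74, 75, 76, 78, 79, 80, 81, 82, 83, 86, 87, 88, 89, 90, 92, 93, 94, 95, 96, 97, 99, 100, 101, 103, 104, 106, 107, 108, 109, 110, 111, 113, 114, 115, 116, 117, 118}


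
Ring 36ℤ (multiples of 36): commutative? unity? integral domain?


36ℤ is a commutative ring under +,× but has no multiplicative identity (1 ∉ 36ℤ); it has no zero divisors, but without unity it is not an integral domain
Commutative: Yes
Integral domain: No
Has unity: No

36ℤ (multiples of 36): Commutative=Yes, Unity=No


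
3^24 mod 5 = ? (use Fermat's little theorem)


Fermat's little theorem: if p is prime and gcd(a,p)=1, then a^(p-1) ≡ 1 (mod p)
p = 5 is prime, gcd(3,5) = 1
Reduce exponent: 24 mod 4 = 0
So 3^24 ≡ 3^0 (mod 5)
3^0 = 1

3^24 ≡ 1 (mod 5)


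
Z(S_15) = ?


Z(G) = {g ∈ G | gx = xg for all x ∈ G}
S_n is non-abelian for n ≥ 3; Z(S_15) is trivial

Z(S_15) = {e}


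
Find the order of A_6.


|A_n| = n!/2 (even permutations)
|A_6| = 6!/2 = 720/2 = 360

|A_6| = 360


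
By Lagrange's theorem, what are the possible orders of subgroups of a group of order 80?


Lagrange's theorem: |H| divides |G|
|G| = 80
Divisors of 80: 1, 2, 4, 5, 8, 10, 16, 20, 40, 80

Possible subgroup orders: {1, 2, 4, 5, 8, 10, 16, 20, 40, 80}


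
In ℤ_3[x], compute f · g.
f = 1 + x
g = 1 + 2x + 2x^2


Expand and collect like terms; reduce coefficients mod 3:
x^0: 1·1 = 1 ≡ 1 (mod 3)
x^1: 1·2 + 1·1 = 3 ≡ 0 (mod 3)
x^2: 1·2 + 1·2 = 4 ≡ 1 (mod 3)
x^3: 1·2 = 2 ≡ 2 (mod 3)
Result: 1 + x^2 + 2x^3

f · g = 1 + x^2 + 2x^3


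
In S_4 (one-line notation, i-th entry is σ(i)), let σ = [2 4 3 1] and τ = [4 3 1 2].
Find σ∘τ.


σ∘τ: apply τ first, then σ
1 →τ 4 →σ 1
2 →τ 3 →σ 3
3 →τ 1 →σ 2
4 →τ 2 →σ 4

σ∘τ = [1 3 2 4]


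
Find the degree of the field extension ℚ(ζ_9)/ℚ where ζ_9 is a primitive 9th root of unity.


[ℚ(ζ_n):ℚ] = deg Φ_n(x) = φ(n). Here φ(9) = 6

[ℚ(ζ_9)/ℚ where ζ_9 is a primitive 9th root of unity] = 6


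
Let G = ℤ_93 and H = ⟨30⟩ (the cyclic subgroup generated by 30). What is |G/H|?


|⟨30⟩| = n / gcd(30, 93) = 93 / 3 = 31
H is normal (ℤ_93 is abelian).
|G/H| = |G| / |H| = 93 / 31 = 3

|G/H| = 3


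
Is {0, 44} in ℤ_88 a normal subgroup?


H = {0, 44} in ℤ_88
ℤ_88 is abelian; every subgroup of an abelian group is normal

Yes, normal subgroup


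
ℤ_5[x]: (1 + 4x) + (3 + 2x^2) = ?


Add coefficients mod 5:
x^0: 1 + 3 = 4 (mod 5)
x^1: 4 + 0 = 4 (mod 5)
x^2: 0 + 2 = 2 (mod 5)
Result: 4 + 4x + 2x^2

f + g = 4 + 4x + 2x^2


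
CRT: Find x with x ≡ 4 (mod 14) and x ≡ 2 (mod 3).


m₁ = 14, m₂ = 3, gcd = 1, so CRT applies. M = m₁·m₂ = 42
Let M₁ = M/m₁ = 3, M₂ = M/m₂ = 14
Find y₁ ≡ M₁⁻¹ (mod m₁): 3⁻¹ ≡ 5 (mod 14)
Find y₂ ≡ M₂⁻¹ (mod m₂): 14⁻¹ ≡ 2 (mod 3)
x = a₁·M₁·y₁ + a₂·M₂·y₂ = 4·3·5 + 2·14·2 = 116
Reduce mod 42: x ≡ 32
Check: 32 mod 14 = 4 ✓, 32 mod 3 = 2 ✓

x ≡ 32 (mod 42)


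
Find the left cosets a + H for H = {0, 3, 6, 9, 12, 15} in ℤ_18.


H = {0, 3, 6, 9, 12, 15}, |H| = 6
Number of cosets = |G|/|H| = 18/6 = 3
0 + H = {0, 3, 6, 9, 12, 15}
1 + H = {1, 4, 7, 10, 13, 16}
2 + H = {2, 5, 8, 11, 14, 17}

Cosets: 0+H={0,3,6,9,12,15}; 1+H={1,4,7,10,13,16}; 2+H={2,5,8,11,14,17}


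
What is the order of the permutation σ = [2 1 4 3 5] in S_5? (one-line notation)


Cycle decomposition: (1 2) (3 4)
Cycle lengths: 2, 2
Order = lcm(2, 2) = 2

ord(σ) = 2


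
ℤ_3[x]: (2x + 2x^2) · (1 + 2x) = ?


Expand and collect like terms; reduce coefficients mod 3:
x^0: 0·1 = 0 ≡ 0 (mod 3)
x^1: 0·2 + 2·1 = 2 ≡ 2 (mod 3)
x^2: 2·2 + 2·1 = 6 ≡ 0 (mod 3)
x^3: 2·2 = 4 ≡ 1 (mod 3)
Result: 2x + x^3

f · g = 2x + x^3


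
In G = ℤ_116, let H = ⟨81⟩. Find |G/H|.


|⟨81⟩| = n / gcd(81, 116) = 116 / 1 = 116
H is normal (ℤ_116 is abelian).
|G/H| = |G| / |H| = 116 / 116 = 1

|G/H| = 1


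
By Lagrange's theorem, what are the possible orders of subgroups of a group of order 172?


Lagrange's theorem: |H| divides |G|
|G| = 172
Divisors of 172: 1, 2, 4, 43, 86, 172

Possible subgroup orders: {1, 2, 4, 43, 86, 172}


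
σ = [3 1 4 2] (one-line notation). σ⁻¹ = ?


To find σ⁻¹, swap domain and range:
σ(1) = 3 → σ⁻¹(3) = 1
σ(2) = 1 → σ⁻¹(1) = 2
σ(3) = 4 → σ⁻¹(4) = 3
σ(4) = 2 → σ⁻¹(2) = 4

σ⁻¹ = [2 4 1 3]


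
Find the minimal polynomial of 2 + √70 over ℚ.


Let α = 2 + √70. Then α - 2 = √70, so (α - 2)² = 70, giving α² - 4α - 66 = 0. Degree 2 and α ∉ ℚ, so this is the minimal polynomial.

Minimal polynomial: x² - 4x - 66


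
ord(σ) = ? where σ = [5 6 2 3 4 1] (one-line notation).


Cycle decomposition: (1 5 4 3 2 6)
Cycle lengths: 6
Order = lcm(6) = 6

ord(σ) = 6


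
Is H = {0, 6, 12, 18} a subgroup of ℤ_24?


Subgroup test for H = {0, 6, 12, 18} in (ℤ_24, +):
(1) 0 ∈ H? Yes
(2) Closure: for all a,b ∈ H, (a+b) mod 24 ∈ H? Yes
(3) Inverses: for all a ∈ H, -a mod 24 ∈ H? Yes

Yes, H is a subgroup of ℤ_24


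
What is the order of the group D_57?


|D_n| = 2n (n rotations and n reflections)
|D_57| = 2×57 = 114

|D_57| = 114


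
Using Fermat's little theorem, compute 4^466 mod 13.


Fermat's little theorem: if p is prime and gcd(a,p)=1, then a^(p-1) ≡ 1 (mod p)
p = 13 is prime, gcd(4,13) = 1
Reduce exponent: 466 mod 12 = 10
So 4^466 ≡ 4^10 (mod 13)
4^10 mod 13 = 9

4^466 ≡ 9 (mod 13)


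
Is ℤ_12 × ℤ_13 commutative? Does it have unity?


Direct product ring; commutative with unity (1,1); but (1,0)·(0,1) = (0,0) gives zero divisors, so not an integral domain
Commutative: Yes
Integral domain: No
Has unity: Yes

ℤ_12 × ℤ_13: Commutative=Yes, Unity=Yes


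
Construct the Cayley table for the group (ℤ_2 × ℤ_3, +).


Elements: {(0,0), (0,1), (0,2), (1,0), (1,1), (1,2)}
Operation: componentwise addition mod (2, 3)
Entry (a, b) = ((a₁+b₁) mod 2, (a₂+b₂) mod 3)

Cayley table:
      | (0,0) | (0,1) | (0,2) | (1,0) | (1,1) | (1,2)
(0,0) | (0,0) | (0,1) | (0,2) | (1,0) | (1,1) | (1,2)
(0,1) | (0,1) | (0,2) | (0,0) | (1,1) | (1,2) | (1,0)
(0,2) | (0,2) | (0,0) | (0,1) | (1,2) | (1,0) | (1,1)
(1,0) | (1,0) | (1,1) | (1,2) | (0,0) | (0,1) | (0,2)
(1,1) | (1,1) | (1,2) | (1,0) | (0,1) | (0,2) | (0,0)
(1,2) | (1,2) | (1,0) | (1,1) | (0,2) | (0,0) | (0,1)


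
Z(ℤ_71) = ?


Z(G) = {g ∈ G | gx = xg for all x ∈ G}
ℤ_71 is abelian, so Z(G) = G

Z(ℤ_71) = ℤ_71


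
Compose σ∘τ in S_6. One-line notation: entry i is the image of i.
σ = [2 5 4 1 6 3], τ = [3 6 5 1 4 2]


σ∘τ: apply τ first, then σ
1 →τ 3 →σ 4
2 →τ 6 →σ 3
3 →τ 5 →σ 6
4 →τ 1 →σ 2
5 →τ 4 →σ 1
6 →τ 2 →σ 5

σ∘τ = [4 3 6 2 1 5]


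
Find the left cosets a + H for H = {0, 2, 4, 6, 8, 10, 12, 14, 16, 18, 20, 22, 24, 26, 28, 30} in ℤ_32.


H = {0, 2, 4, 6, 8, 10, 12, 14, 16, 18, 20, 22, 24, 26, 28, 30}, |H| = 16
Number of cosets = |G|/|H| = 32/16 = 2
0 + H = {0, 2, 4, 6, 8, 10, 12, 14, 16, 18, 20, 22, 24, 26, 28, 30}
1 + H = {1, 3, 5, 7, 9, 11, 13, 15, 17, 19, 21, 23, 25, 27, 29, 31}

Cosets: 0+H={0,2,4,6,8,10,12,14,16,18,20,22,24,26,28,30}; 1+H={1,3,5,7,9,11,13,15,17,19,21,23,25,27,29,31}


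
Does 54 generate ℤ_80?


g generates ℤ_n iff gcd(g, n) = 1
gcd(54, 80) = 2
Since gcd = 2 ≠ 1, ⟨54⟩ has order 40 < 80, so 54 is not a generator.

No, 54 does not generate ℤ_80


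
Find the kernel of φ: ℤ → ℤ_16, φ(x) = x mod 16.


Kernel = preimage of identity
ker(φ) = {x ∈ ℤ : x ≡ 0 (mod 16)} = 16ℤ = {0, ±16, ±32, ...}

ker(φ) = 16ℤ


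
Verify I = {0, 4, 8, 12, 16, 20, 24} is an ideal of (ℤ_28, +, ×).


Check ideal conditions for I = {0, 4, 8, 12, 16, 20, 24} in ℤ_28:
(1) I is an additive subgroup? Yes
(2) For r ∈ ℤ_28 and a ∈ I: r·a ∈ I? Yes

Yes, I is an ideal of ℤ_28


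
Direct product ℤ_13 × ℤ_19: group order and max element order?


|ℤ_13 × ℤ_19| = 13 × 19 = 247
Max element order = lcm(13,19) = 247
Cyclic? Yes (gcd=1)

|ℤ_13×ℤ_19| = 247, max element order = 247


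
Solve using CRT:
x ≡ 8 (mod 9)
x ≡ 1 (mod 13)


m₁ = 9, m₂ = 13, gcd = 1, so CRT applies. M = m₁·m₂ = 117
Let M₁ = M/m₁ = 13, M₂ = M/m₂ = 9
Find y₁ ≡ M₁⁻¹ (mod m₁): 13⁻¹ ≡ 7 (mod 9)
Find y₂ ≡ M₂⁻¹ (mod m₂): 9⁻¹ ≡ 3 (mod 13)
x = a₁·M₁·y₁ + a₂·M₂·y₂ = 8·13·7 + 1·9·3 = 755
Reduce mod 117: x ≡ 53
Check: 53 mod 9 = 8 ✓, 53 mod 13 = 1 ✓

x ≡ 53 (mod 117)


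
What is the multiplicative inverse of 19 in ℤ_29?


Use the extended Euclidean algorithm to write 1 = 19·s + 29·t; then s mod 29 is the inverse.
Euclidean algorithm:
  19 = 0·29 + 19
  29 = 1·19 + 10
  19 = 1·10 + 9
  10 = 1·9 + 1
  9 = 9·1 + 0
gcd(19,29) = 1
Back-substitution gives: 19·(-3) + 29·(2) = 1
So 19⁻¹ ≡ -3 ≡ 26 (mod 29)
Check: 19 × 26 = 494 ≡ 1 (mod 29) ✓

19⁻¹ ≡ 26 (mod 29)


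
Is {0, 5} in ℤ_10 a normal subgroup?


H = {0, 5} in ℤ_10
ℤ_10 is abelian; every subgroup of an abelian group is normal

Yes, normal subgroup


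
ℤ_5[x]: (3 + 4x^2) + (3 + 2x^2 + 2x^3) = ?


Add coefficients mod 5:
x^0: 3 + 3 = 1 (mod 5)
x^1: 0 + 0 = 0 (mod 5)
x^2: 4 + 2 = 1 (mod 5)
x^3: 0 + 2 = 2 (mod 5)
Result: 1 + x^2 + 2x^3

f + g = 1 + x^2 + 2x^3


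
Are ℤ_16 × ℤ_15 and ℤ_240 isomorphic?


Comparing ℤ_16 × ℤ_15 and ℤ_240:
gcd(16,15) = 1, so ℤ_16 × ℤ_15 ≅ ℤ_240 (CRT)

Yes, ℤ_16 × ℤ_15 ≅ ℤ_240


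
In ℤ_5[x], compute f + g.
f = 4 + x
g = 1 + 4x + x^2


Add coefficients mod 5:
x^0: 4 + 1 = 0 (mod 5)
x^1: 1 + 4 = 0 (mod 5)
x^2: 0 + 1 = 1 (mod 5)
Result: x^2

f + g = x^2


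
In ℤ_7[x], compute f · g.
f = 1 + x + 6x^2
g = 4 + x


Expand and collect like terms; reduce coefficients mod 7:
x^0: 1·4 = 4 ≡ 4 (mod 7)
x^1: 1·1 + 1·4 = 5 ≡ 5 (mod 7)
x^2: 1·1 + 6·4 = 25 ≡ 4 (mod 7)
x^3: 6·1 = 6 ≡ 6 (mod 7)
Result: 4 + 5x + 4x^2 + 6x^3

f · g = 4 + 5x + 4x^2 + 6x^3


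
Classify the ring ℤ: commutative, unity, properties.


integers form a commutative ring with unity 1; no zero divisors
Commutative: Yes
Integral domain: Yes
Has unity: Yes

ℤ: Commutative=Yes, Unity=Yes


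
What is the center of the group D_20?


Z(G) = {g ∈ G | gx = xg for all x ∈ G}
For even n, Z(D_n) = {e, r^(n/2)}: the 180° rotation r^10 commutes with every reflection and rotation

Z(D_20) = {e, r^10}


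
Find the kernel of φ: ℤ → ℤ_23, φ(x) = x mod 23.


Kernel = preimage of identity
ker(φ) = {x ∈ ℤ : x ≡ 0 (mod 23)} = 23ℤ = {0, ±23, ±46, ...}

ker(φ) = 23ℤ


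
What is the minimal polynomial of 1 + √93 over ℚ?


Let α = 1 + √93. Then α - 1 = √93, so (α - 1)² = 93, giving α² - 2α - 92 = 0. Degree 2 and α ∉ ℚ, so this is the minimal polynomial.

Minimal polynomial: x² - 2x - 92


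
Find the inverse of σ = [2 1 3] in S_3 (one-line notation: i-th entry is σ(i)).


To find σ⁻¹, swap domain and range:
σ(1) = 2 → σ⁻¹(2) = 1
σ(2) = 1 → σ⁻¹(1) = 2
σ(3) = 3 → σ⁻¹(3) = 3

σ⁻¹ = [2 1 3]


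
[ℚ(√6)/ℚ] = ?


√6 has minimal polynomial x² - 6 (irreducible over ℚ since 6 is squarefree)

[ℚ(√6)/ℚ] = 2


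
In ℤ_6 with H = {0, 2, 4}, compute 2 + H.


2 + H = {2 + h (mod 6) : h ∈ H}
2+0=2, 2+2=4, 2+4=0
2 + H = {0, 2, 4} = 0 + H

2 + H = {0, 2, 4}


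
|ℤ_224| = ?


ℤ_n has n elements.

|ℤ_224| = 224


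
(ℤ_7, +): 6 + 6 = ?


Operation: addition mod 7
6 + 6 = (a + b) mod 7 with a = 6, b = 6

6 + 6 = 5


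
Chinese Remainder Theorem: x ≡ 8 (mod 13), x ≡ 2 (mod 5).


m₁ = 13, m₂ = 5, gcd = 1, so CRT applies. M = m₁·m₂ = 65
Let M₁ = M/m₁ = 5, M₂ = M/m₂ = 13
Find y₁ ≡ M₁⁻¹ (mod m₁): 5⁻¹ ≡ 8 (mod 13)
Find y₂ ≡ M₂⁻¹ (mod m₂): 13⁻¹ ≡ 2 (mod 5)
x = a₁·M₁·y₁ + a₂·M₂·y₂ = 8·5·8 + 2·13·2 = 372
Reduce mod 65: x ≡ 47
Check: 47 mod 13 = 8 ✓, 47 mod 5 = 2 ✓

x ≡ 47 (mod 65)


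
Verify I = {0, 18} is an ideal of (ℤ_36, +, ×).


Check ideal conditions for I = {0, 18} in ℤ_36:
(1) I is an additive subgroup? Yes
(2) For r ∈ ℤ_36 and a ∈ I: r·a ∈ I? Yes

Yes, I is an ideal of ℤ_36


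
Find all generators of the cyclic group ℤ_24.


g generates ℤ_n iff gcd(g,n) = 1
Prime factors of 24: 2, 3
Generators are g ∈ {1,...,23} not divisible by any of these primes.
Generators: {1, 5, 7, 11, 13, 17, 19, 23}
Number of generators = φ(24) = 8

Generators of ℤ_24 = {1, 5, 7, 11, 13, 17, 19, 23}


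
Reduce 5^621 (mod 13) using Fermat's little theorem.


Fermat's little theorem: if p is prime and gcd(a,p)=1, then a^(p-1) ≡ 1 (mod p)
p = 13 is prime, gcd(5,13) = 1
Reduce exponent: 621 mod 12 = 9
So 5^621 ≡ 5^9 (mod 13)
5^9 mod 13 = 5

5^621 ≡ 5 (mod 13)


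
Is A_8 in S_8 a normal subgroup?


H = A_8 in S_8
A_8 has index 2 in S_8, and every subgroup of index 2 is normal

Yes, normal subgroup


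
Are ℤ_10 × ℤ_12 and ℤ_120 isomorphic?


Comparing ℤ_10 × ℤ_12 and ℤ_120:
gcd(10,12) = 2 ≠ 1. Max element order in ℤ_10×ℤ_12 is lcm(10,12) = 60 < 120, so it has no element of order 120

No, ℤ_10 × ℤ_12 ≇ ℤ_120


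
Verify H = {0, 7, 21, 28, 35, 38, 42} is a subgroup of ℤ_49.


Subgroup test for H = {0, 7, 21, 28, 35, 38, 42} in (ℤ_49, +):
(1) 0 ∈ H? Yes
(2) Closure: for all a,b ∈ H, (a+b) mod 49 ∈ H? No  [counterexample: 7 + 7 = 14 ∉ H]
(3) Inverses: for all a ∈ H, -a mod 49 ∈ H? No

No, H is not a subgroup of ℤ_49
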